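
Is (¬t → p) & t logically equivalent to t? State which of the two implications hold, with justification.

Both directions hold.

Forward direction. Assume the antecedent. If p is true, the antecedent forces (p = T, t = T), and t holds there. If p is false, the antecedent forces (p = F, t = T), and t holds there. Either way t holds.

Converse. Assume the antecedent. If p is true, the antecedent forces (p = T, t = T), and (¬t → p) & t holds there. If p is false, the antecedent forces (p = F, t = T), and (¬t → p) & t holds there. Either way (¬t → p) & t holds.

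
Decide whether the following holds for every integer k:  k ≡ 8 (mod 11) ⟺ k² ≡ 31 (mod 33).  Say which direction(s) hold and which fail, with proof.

Both directions fail.

Forward direction. This fails: take k = 30. Then 30 ≡ 8 (mod 11), but 30² = 900 ≡ 9 (mod 33), not 31.

Converse. This fails: take k = 14. Then 14² = 196 ≡ 31 (mod 33), yet 14 ≡ 3 (mod 11), not 8.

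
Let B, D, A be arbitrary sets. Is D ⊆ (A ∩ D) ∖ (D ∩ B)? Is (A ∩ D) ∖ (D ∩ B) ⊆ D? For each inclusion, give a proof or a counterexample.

Only the reverse inclusion holds.

Forward inclusion. This inclusion fails. Take B = ∅, D = {1}, A = ∅; then 1 ∈ D but 1 ∉ (A ∩ D) ∖ (D ∩ B).

Reverse inclusion. Let x ∈ (A ∩ D) ∖ (D ∩ B). Then x ∈ D ∩ A and x ∉ B, from which x ∈ D.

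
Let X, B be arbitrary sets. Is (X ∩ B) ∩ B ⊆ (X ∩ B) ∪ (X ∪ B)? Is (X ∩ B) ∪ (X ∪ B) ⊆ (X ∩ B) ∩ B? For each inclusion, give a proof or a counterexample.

Only the forward inclusion holds.

(⟹) Let x ∈ (X ∩ B) ∩ B. Then x ∈ X ∩ B, from which x ∈ (X ∩ B) ∪ (X ∪ B).

(⟸) This inclusion fails. Take X = {1}, B = ∅; then 1 ∈ (X ∩ B) ∪ (X ∪ B) but 1 ∉ (X ∩ B) ∩ B.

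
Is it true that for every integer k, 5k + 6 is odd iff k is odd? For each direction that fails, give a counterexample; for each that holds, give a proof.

(⇐) Suppose k is odd; write k = 2j + 1. Then 5k + 6 = 5·(2j + 1) + 6 = 2·5j + 11, which is odd.

(⇒) Suppose 5k + 6 is odd. Since 5 is odd, 5k and k have the same parity, so 5k + 6 ≡ k + 6 (mod 2). As 6 is even, 5k + 6 is odd exactly when k is odd. Thus k is odd.

Both implications hold.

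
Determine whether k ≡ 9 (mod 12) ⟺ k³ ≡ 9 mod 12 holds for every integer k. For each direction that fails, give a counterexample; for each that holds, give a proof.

Converse. Suppose k³ ≡ 9 (mod 12). The only residue r in {0, …, 11} with r³ ≡ 9 (mod 12) is r = 9, so k ≡ 9 (mod 12).

Forward direction. Suppose k ≡ 9 (mod 12). Write k = 12j + 9. Then (12j + 9)³ = 1728j³ + 3888j² + 2916j + 729 = 12(144j³ + 324j² + 243j + 60) + 9, so k³ ≡ 9 (mod 12).

Equivalent; both directions hold.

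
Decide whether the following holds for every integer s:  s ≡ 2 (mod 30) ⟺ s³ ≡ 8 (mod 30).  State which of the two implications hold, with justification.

Both implications hold.

(⇐) Suppose s³ ≡ 8 (mod 30). The only residue r in {0, …, 29} with r³ ≡ 8 (mod 30) is r = 2, so s ≡ 2 (mod 30).

(⇒) Suppose s ≡ 2 (mod 30). Write s = 30j + 2. Then (30j + 2)³ = 27000j³ + 5400j² + 360j + 8 = 30(900j³ + 180j² + 12j) + 8, so s³ ≡ 8 (mod 30).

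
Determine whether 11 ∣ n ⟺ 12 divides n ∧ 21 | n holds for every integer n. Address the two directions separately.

[⇒] This fails: take n = 11. Certainly 11 ∣ 11, but 12 ∤ 11.

[⇐] This fails: take n = 84. Both 12 ∣ 84 and 21 ∣ 84, yet 84 is not a multiple of 11 (since 84 = 7·11 + 7), so 11 ∤ 84.

Both directions fail.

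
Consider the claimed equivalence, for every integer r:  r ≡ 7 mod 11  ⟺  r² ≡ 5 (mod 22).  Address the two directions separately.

(⇒) This fails: take r = 18. Then 18 ≡ 7 (mod 11), but 18² = 324 ≡ 16 (mod 22), not 5.

(⇐) This fails: take r = 15. Then 15² = 225 ≡ 5 (mod 22), yet 15 ≡ 4 (mod 11), not 7.

Both directions fail.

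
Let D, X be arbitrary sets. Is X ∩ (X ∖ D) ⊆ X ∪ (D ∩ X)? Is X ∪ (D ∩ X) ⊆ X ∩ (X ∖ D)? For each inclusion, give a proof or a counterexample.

Forward inclusion. Let x ∈ X ∩ (X ∖ D). Then x ∈ X and x ∉ D, from which x ∈ X ∪ (D ∩ X).

Reverse inclusion. This inclusion fails. Take D = {1}, X = {1}; then 1 ∈ X ∪ (D ∩ X) but 1 ∉ X ∩ (X ∖ D).

Only the forward inclusion holds.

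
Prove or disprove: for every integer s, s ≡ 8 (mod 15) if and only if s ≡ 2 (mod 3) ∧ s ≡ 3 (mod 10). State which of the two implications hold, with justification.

(⇒) fails; (⇐) holds.

Forward direction. This fails: s = 8 gives 8 ≡ 8 (mod 15) but 8 ≡ 8 (mod 10), so the conjunction on the right does not hold.

Converse. If s ≡ 2 (mod 3) and s ≡ 3 (mod 10), then by the Chinese remainder theorem s ≡ 23 (mod 30). Since 23 ≡ 8 (mod 15) and 15 ∣ 30, we get s ≡ 8 (mod 15).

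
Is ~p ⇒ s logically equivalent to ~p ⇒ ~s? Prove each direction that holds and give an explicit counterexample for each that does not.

Both directions fail.

(⇒) This fails. Under p = F, s = T, the left side is true but the right side is false.

(⇐) This fails. Under p = F, s = F, the left side is false but the right side is true.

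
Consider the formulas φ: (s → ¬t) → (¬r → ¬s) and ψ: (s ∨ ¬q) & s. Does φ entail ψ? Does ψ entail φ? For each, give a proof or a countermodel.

(⇒) fails and (⇐) fails.

(⇒) This fails. Under s = F, t = F, r = F, q = F, the left side is true but the right side is false.

(⇐) This fails. Under s = T, t = F, r = F, q = F, the left side is false but the right side is true.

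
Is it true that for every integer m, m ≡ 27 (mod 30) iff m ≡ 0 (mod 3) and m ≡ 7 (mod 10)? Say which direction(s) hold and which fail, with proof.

Both directions hold.

[⇒] Suppose m ≡ 27 (mod 30); write m = 30j + 27. Since 3 ∣ 30, reducing mod 3 gives m ≡ 27 ≡ 0 (mod 3); since 10 ∣ 30, reducing mod 10 gives m ≡ 27 ≡ 7 (mod 10).

[⇐] Conversely, if m ≡ 0 (mod 3) and m ≡ 7 (mod 10), then by the Chinese remainder theorem m ≡ 27 (mod 30). This is exactly m ≡ 27 (mod 30).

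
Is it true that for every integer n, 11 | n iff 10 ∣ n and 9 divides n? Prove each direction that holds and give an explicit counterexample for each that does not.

Neither implication holds.

(⇒) This fails: take n = 11. Certainly 11 ∣ 11, but 10 ∤ 11.

(⇐) This fails: take n = 90. Both 10 ∣ 90 and 9 ∣ 90, yet 90 is not a multiple of 11 (since 90 = 8·11 + 2), so 11 ∤ 90.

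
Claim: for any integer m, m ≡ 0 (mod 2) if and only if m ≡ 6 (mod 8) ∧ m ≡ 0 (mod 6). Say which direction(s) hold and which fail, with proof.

(⇒) fails; (⇐) holds.

(→) This fails: m = 0 gives 0 ≡ 0 (mod 2) but 0 ≡ 0 (mod 8), so the conjunction on the right does not hold.

(←) Conversely, if m ≡ 6 (mod 8) and m ≡ 0 (mod 6), then by the Chinese remainder theorem m ≡ 6 (mod 24). Since 6 ≡ 0 (mod 2) and 2 ∣ 24, we get m ≡ 0 (mod 2).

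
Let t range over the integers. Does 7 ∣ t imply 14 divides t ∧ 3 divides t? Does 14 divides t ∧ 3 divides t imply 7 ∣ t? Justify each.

Only the converse holds.

Forward direction. This fails: take t = 7. Certainly 7 ∣ 7, but 14 ∤ 7.

Converse. Suppose 14 ∣ t and 3 ∣ t. Any common multiple of 14 and 3 is a multiple of their lcm; here gcd(14, 3) = 1, so lcm(14, 3) = 14·3 = 42, so 42 ∣ t. Since 7 ∣ 42, it follows that 7 ∣ t.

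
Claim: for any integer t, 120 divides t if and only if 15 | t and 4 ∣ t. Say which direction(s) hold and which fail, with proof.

Only the forward implication holds.

(→) If 120 ∣ t, write t = 120q. Since 120 = 8·15, t = 15·(8q), so 15 ∣ t; and since 120 = 30·4, t = 4·(30q), so 4 ∣ t.

(←) This fails: take t = 60. Both 15 ∣ 60 and 4 ∣ 60, yet 60 is not a multiple of 120 (since 60 = 0·120 + 60), so 120 ∤ 60.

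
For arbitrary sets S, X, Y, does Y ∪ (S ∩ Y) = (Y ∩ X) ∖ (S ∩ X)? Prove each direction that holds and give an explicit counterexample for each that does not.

Only the reverse inclusion holds.

(⟹) This inclusion fails. Take S = ∅, X = ∅, Y = {1}; then 1 ∈ Y ∪ (S ∩ Y) but 1 ∉ (Y ∩ X) ∖ (S ∩ X).

(⟸) Let x ∈ (Y ∩ X) ∖ (S ∩ X). Then x ∈ X ∩ Y and x ∉ S, from which x ∈ Y ∪ (S ∩ Y).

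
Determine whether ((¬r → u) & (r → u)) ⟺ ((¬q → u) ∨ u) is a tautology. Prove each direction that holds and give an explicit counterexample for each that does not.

(⇒) Assume the antecedent. If u is true, (¬q → u) ∨ u reduces to true regardless of the other variables. If u is false, the antecedent cannot hold. Either way (¬q → u) ∨ u holds.

(⇐) This fails. Under u = F, r = F, q = T, the left side is false but the right side is true.

Only the forward implication holds.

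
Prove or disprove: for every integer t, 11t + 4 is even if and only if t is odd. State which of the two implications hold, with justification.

(⇒) This fails: t = 6 gives 11t + 4 = 70, which is even, but 6 is even, not odd.

(⇐) This also fails: t = 1 is odd, but 11t + 4 = 15 is odd, not even.

(⇒) fails and (⇐) fails.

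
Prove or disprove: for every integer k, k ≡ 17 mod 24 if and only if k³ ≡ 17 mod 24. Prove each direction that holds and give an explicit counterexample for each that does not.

Equivalent; both directions hold.

(→) Suppose k ≡ 17 mod 24. Write k = 24j + 17. Then (24j + 17)³ = 13824j³ + 29376j² + 20808j + 4913 = 24(576j³ + 1224j² + 867j + 204) + 17, so k³ ≡ 17 (mod 24).

(←) Conversely, suppose k³ ≡ 17 (mod 24). The only residue r in {0, …, 23} with r³ ≡ 17 (mod 24) is r = 17, so k ≡ 17 (mod 24).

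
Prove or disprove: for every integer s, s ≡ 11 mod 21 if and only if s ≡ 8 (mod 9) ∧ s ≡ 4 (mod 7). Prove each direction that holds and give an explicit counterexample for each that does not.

(⟹) This fails: s = 32 gives 32 ≡ 11 (mod 21) but 32 ≡ 5 (mod 9), so the conjunction on the right does not hold.

(⟸) Conversely, if s ≡ 8 (mod 9) and s ≡ 4 (mod 7), then by the Chinese remainder theorem s ≡ 53 (mod 63). Since 53 ≡ 11 (mod 21) and 21 ∣ 63, we get s ≡ 11 (mod 21).

Only the reverse direction holds.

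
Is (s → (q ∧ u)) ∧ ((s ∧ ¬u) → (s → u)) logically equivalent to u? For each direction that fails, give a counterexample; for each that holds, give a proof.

Neither direction holds.

(⟹) This fails. Under u = F, q = F, s = F, the left side is true but the right side is false.

(⟸) This fails. Under u = T, q = F, s = T, the left side is false but the right side is true.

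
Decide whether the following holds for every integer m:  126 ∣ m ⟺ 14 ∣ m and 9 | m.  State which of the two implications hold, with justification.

Both implications hold.

(⇐) Suppose 14 ∣ m and 9 ∣ m. Any common multiple of 14 and 9 is a multiple of their lcm; here gcd(14, 9) = 1, so lcm(14, 9) = 14·9 = 126, so 126 ∣ m.

(⇒) If 126 ∣ m, write m = 126q. Since 126 = 9·14, m = 14·(9q), so 14 ∣ m; and since 126 = 14·9, m = 9·(14q), so 9 ∣ m.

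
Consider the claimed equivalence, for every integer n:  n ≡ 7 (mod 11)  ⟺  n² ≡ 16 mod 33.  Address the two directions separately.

Forward direction. This fails: take n = 18. Then 18 ≡ 7 (mod 11), but 18² = 324 ≡ 27 (mod 33), not 16.

Converse. This fails: take n = 4. Then 4² = 16 ≡ 16 (mod 33), yet 4 ≡ 4 (mod 11), not 7.

(⇒) fails and (⇐) fails.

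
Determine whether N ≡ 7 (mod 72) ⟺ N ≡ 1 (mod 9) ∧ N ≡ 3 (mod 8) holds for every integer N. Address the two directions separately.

(⟹) This fails: N = 7 gives 7 ≡ 7 (mod 72) but 7 ≡ 7 (mod 9), so the conjunction on the right does not hold.

(⟸) This fails: N = 19 satisfies both congruences on the right (19 ≡ 1 mod 9 and 19 ≡ 3 mod 8) yet 19 ≡ 19 (mod 72), not 7.

Neither direction holds.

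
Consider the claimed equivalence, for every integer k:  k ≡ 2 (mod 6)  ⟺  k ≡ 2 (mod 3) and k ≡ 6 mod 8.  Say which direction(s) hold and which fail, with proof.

Not equivalent: only (⇐) holds.

(⟹) This fails: k = 8 gives 8 ≡ 2 (mod 6) but 8 ≡ 0 (mod 8), so the conjunction on the right does not hold.

(⟸) Conversely, if k ≡ 2 (mod 3) and k ≡ 6 (mod 8), then by the Chinese remainder theorem k ≡ 14 (mod 24). Since 14 ≡ 2 (mod 6) and 6 ∣ 24, we get k ≡ 2 (mod 6).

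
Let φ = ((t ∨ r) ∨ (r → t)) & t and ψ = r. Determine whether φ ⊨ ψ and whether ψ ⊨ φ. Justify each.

(⟹) This fails. Under t = T, r = F, the left side is true but the right side is false.

(⟸) This fails. Under t = F, r = T, the left side is false but the right side is true.

Both directions fail.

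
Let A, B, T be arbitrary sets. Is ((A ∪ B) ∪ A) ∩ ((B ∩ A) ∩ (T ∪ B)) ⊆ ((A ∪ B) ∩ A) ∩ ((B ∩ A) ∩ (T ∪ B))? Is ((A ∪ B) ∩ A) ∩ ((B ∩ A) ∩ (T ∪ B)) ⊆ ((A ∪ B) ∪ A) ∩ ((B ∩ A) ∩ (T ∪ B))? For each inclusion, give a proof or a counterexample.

(⊇) Let x ∈ ((A ∪ B) ∩ A) ∩ ((B ∩ A) ∩ (T ∪ B)). Then either x ∈ A ∩ B and x ∉ T; or x ∈ A ∩ B ∩ T. In each case x ∈ ((A ∪ B) ∪ A) ∩ ((B ∩ A) ∩ (T ∪ B)), so ((A ∪ B) ∩ A) ∩ ((B ∩ A) ∩ (T ∪ B)) ⊆ ((A ∪ B) ∪ A) ∩ ((B ∩ A) ∩ (T ∪ B)).

(⊆) Let x ∈ ((A ∪ B) ∪ A) ∩ ((B ∩ A) ∩ (T ∪ B)). Then either x ∈ A ∩ B and x ∉ T; or x ∈ A ∩ B ∩ T. In each case x ∈ ((A ∪ B) ∩ A) ∩ ((B ∩ A) ∩ (T ∪ B)), so ((A ∪ B) ∪ A) ∩ ((B ∩ A) ∩ (T ∪ B)) ⊆ ((A ∪ B) ∩ A) ∩ ((B ∩ A) ∩ (T ∪ B)).

Both inclusions hold; the sets are equal.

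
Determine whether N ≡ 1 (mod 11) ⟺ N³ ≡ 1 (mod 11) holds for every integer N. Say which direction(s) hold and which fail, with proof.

(⟹) Suppose N ≡ 1 (mod 11). Write N = 11j + 1. Then (11j + 1)³ = 1331j³ + 363j² + 33j + 1 = 11(121j³ + 33j² + 3j) + 1, so N³ ≡ 1 (mod 11).

(⟸) Conversely, suppose N³ ≡ 1 (mod 11). The only residue r in {0, …, 10} with r³ ≡ 1 (mod 11) is r = 1, so N ≡ 1 (mod 11).

The biconditional holds.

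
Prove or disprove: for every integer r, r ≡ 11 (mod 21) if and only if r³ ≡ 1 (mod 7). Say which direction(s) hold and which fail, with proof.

Only the forward direction holds.

Forward direction. Suppose r ≡ 11 (mod 21). Then r³ ≡ 11³ = 1331 (mod 21), and since 7 ∣ 21, also r³ ≡ 1 (mod 7).

Converse. This fails: take r = 1. Then 1³ = 1 ≡ 1 (mod 7), yet 1 ≡ 1 (mod 21), not 11.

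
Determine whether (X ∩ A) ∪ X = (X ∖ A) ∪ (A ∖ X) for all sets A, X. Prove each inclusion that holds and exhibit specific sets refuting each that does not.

(⊆) This inclusion fails. Take A = {1}, X = {1}; then 1 ∈ (X ∩ A) ∪ X but 1 ∉ (X ∖ A) ∪ (A ∖ X).

(⊇) This inclusion fails. Take A = {1}, X = ∅; then 1 ∈ (X ∖ A) ∪ (A ∖ X) but 1 ∉ (X ∩ A) ∪ X.

Both inclusions fail.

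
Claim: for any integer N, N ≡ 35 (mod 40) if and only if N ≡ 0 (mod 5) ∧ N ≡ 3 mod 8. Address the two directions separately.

Equivalent; both directions hold.

Forward direction. Suppose N ≡ 35 (mod 40); write N = 40j + 35. Since 5 ∣ 40, reducing mod 5 gives N ≡ 35 ≡ 0 (mod 5); since 8 ∣ 40, reducing mod 8 gives N ≡ 35 ≡ 3 (mod 8).

Converse. If N ≡ 0 (mod 5) and N ≡ 3 (mod 8), then by the Chinese remainder theorem N ≡ 35 (mod 40). This is exactly N ≡ 35 (mod 40).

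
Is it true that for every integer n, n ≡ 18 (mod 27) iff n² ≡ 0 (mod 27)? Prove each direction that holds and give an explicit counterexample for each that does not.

(⟸) This fails: take n = 0. Then 0² = 0 ≡ 0 (mod 27), yet 0 ≡ 0 (mod 27), not 18.

(⟹) Suppose n ≡ 18 (mod 27). Write n = 27j + 18. Then (27j + 18)² = 729j² + 972j + 324 = 27(27j² + 36j + 12) + 0, so n² ≡ 0 (mod 27).

Only the forward implication holds.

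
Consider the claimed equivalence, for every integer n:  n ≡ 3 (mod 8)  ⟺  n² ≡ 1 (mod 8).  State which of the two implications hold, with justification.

(⟹) Suppose n ≡ 3 (mod 8). Write n = 8j + 3. Then (8j + 3)² = 64j² + 48j + 9 = 8(8j² + 6j + 1) + 1, so n² ≡ 1 (mod 8).

(⟸) This fails: take n = 1. Then 1² = 1 ≡ 1 (mod 8), yet 1 ≡ 1 (mod 8), not 3.

(⇒) holds; (⇐) fails.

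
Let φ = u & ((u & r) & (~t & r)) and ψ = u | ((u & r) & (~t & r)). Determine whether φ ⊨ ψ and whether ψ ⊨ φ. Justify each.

Only the forward implication holds.

(⇒) Assume the antecedent. If u is true, u | ((u & r) & (~t & r)) reduces to true regardless of the other variables. If u is false, the antecedent cannot hold. Either way u | ((u & r) & (~t & r)) holds.

(⇐) This fails. Under u = T, r = F, t = F, the left side is false but the right side is true.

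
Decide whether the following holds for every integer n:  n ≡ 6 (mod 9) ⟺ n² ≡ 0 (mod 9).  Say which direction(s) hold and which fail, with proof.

Forward direction. Suppose n ≡ 6 (mod 9). Write n = 9j + 6. Then (9j + 6)² = 81j² + 108j + 36 = 9(9j² + 12j + 4) + 0, so n² ≡ 0 (mod 9).

Converse. This fails: take n = 0. Then 0² = 0 ≡ 0 (mod 9), yet 0 ≡ 0 (mod 9), not 6.

The forward direction holds; the converse fails.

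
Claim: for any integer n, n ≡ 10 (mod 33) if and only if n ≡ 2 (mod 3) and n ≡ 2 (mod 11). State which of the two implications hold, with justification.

(→) This fails: n = 10 gives 10 ≡ 10 (mod 33) but 10 ≡ 1 (mod 3), so the conjunction on the right does not hold.

(←) This fails: n = 2 satisfies both congruences on the right (2 ≡ 2 mod 3 and 2 ≡ 2 mod 11) yet 2 ≡ 2 (mod 33), not 10.

Neither direction holds.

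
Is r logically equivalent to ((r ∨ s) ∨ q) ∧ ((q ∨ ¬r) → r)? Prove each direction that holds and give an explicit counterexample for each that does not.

The biconditional holds.

(⟹) Assume the antecedent. If s is true, the antecedent forces (s = T, q = F, r = T) or (s = T, q = T, r = T), and ((r ∨ s) ∨ q) ∧ ((q ∨ ¬r) → r) holds there. If s is false, the antecedent forces (s = F, q = F, r = T) or (s = F, q = T, r = T), and ((r ∨ s) ∨ q) ∧ ((q ∨ ¬r) → r) holds there. Either way ((r ∨ s) ∨ q) ∧ ((q ∨ ¬r) → r) holds.

(⟸) Assume the antecedent. If s is true, the antecedent forces (s = T, q = F, r = T) or (s = T, q = T, r = T), and r holds there. If s is false, the antecedent forces (s = F, q = F, r = T) or (s = F, q = T, r = T), and r holds there. Either way r holds.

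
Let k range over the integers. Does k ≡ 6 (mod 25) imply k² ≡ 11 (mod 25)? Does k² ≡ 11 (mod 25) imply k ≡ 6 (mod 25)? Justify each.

(←) This fails: take k = 19. Then 19² = 361 ≡ 11 (mod 25), yet 19 ≡ 19 (mod 25), not 6.

(→) Suppose k ≡ 6 (mod 25). Write k = 25j + 6. Then (25j + 6)² = 625j² + 300j + 36 = 25(25j² + 12j + 1) + 11, so k² ≡ 11 (mod 25).

Only the forward direction holds.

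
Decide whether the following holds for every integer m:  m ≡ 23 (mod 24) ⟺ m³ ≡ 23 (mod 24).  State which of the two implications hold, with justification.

Both directions hold; the statement is true.

(⇒) Suppose m ≡ 23 (mod 24). Write m = 24j + 23. Then (24j + 23)³ = 13824j³ + 39744j² + 38088j + 12167 = 24(576j³ + 1656j² + 1587j + 506) + 23, so m³ ≡ 23 (mod 24).

(⇐) Conversely, suppose m³ ≡ 23 (mod 24). The only residue r in {0, …, 23} with r³ ≡ 23 (mod 24) is r = 23, so m ≡ 23 (mod 24).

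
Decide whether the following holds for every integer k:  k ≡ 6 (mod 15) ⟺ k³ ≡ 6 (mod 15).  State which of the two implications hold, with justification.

[⇐] Suppose k³ ≡ 6 (mod 15). The only residue r in {0, …, 14} with r³ ≡ 6 (mod 15) is r = 6, so k ≡ 6 (mod 15).

[⇒] Suppose k ≡ 6 (mod 15). Write k = 15j + 6. Then (15j + 6)³ = 3375j³ + 4050j² + 1620j + 216 = 15(225j³ + 270j² + 108j + 14) + 6, so k³ ≡ 6 (mod 15).

The biconditional holds.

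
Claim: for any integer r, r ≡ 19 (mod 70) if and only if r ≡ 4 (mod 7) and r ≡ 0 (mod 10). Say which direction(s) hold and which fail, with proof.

Both directions fail.

(⟹) This fails: r = 19 gives 19 ≡ 19 (mod 70) but 19 ≡ 5 (mod 7), so the conjunction on the right does not hold.

(⟸) This fails: r = 60 satisfies both congruences on the right (60 ≡ 4 mod 7 and 60 ≡ 0 mod 10) yet 60 ≡ 60 (mod 70), not 19.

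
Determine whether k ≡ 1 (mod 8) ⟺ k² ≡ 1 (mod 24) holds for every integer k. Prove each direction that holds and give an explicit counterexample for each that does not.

(⟹) This fails: take k = 9. Then 9 ≡ 1 (mod 8), but 9² = 81 ≡ 9 (mod 24), not 1.

(⟸) This fails: take k = 5. Then 5² = 25 ≡ 1 (mod 24), yet 5 ≡ 5 (mod 8), not 1.

Neither implication holds.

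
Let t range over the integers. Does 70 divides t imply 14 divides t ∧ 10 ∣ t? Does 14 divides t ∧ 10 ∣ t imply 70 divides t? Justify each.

(⇒) If 70 ∣ t, write t = 70q. Since 70 = 5·14, t = 14·(5q), so 14 ∣ t; and since 70 = 7·10, t = 10·(7q), so 10 ∣ t.

(⇐) Suppose 14 ∣ t and 10 ∣ t. Any common multiple of 14 and 10 is a multiple of their lcm; here lcm(14, 10) = 14·10/gcd(14, 10) = 140/2 = 70, so 70 ∣ t.

Both implications hold.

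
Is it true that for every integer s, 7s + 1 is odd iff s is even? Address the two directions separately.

Both directions hold.

(⇐) Suppose s is even; write s = 2j. Then 7s + 1 = 7·(2j) + 1 = 2·7j + 1, which is odd.

(⇒) Suppose 7s + 1 is odd. Since 7 is odd, 7s and s have the same parity, so 7s + 1 ≡ s + 1 (mod 2). As 1 is odd, 7s + 1 is odd exactly when s is even. Thus s is even.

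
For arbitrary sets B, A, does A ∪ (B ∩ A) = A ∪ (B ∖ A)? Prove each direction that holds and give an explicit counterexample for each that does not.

Forward inclusion. Let x ∈ A ∪ (B ∩ A). Then either x ∈ A and x ∉ B; or x ∈ B ∩ A. In each case x ∈ A ∪ (B ∖ A), so A ∪ (B ∩ A) ⊆ A ∪ (B ∖ A).

Reverse inclusion. This inclusion fails. Take B = {1}, A = ∅; then 1 ∈ A ∪ (B ∖ A) but 1 ∉ A ∪ (B ∩ A).

Only the forward inclusion holds.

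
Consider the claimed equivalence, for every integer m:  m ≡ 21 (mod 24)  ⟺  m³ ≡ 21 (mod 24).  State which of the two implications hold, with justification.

(→) Suppose m ≡ 21 (mod 24). Write m = 24j + 21. Then (24j + 21)³ = 13824j³ + 36288j² + 31752j + 9261 = 24(576j³ + 1512j² + 1323j + 385) + 21, so m³ ≡ 21 (mod 24).

(←) Conversely, suppose m³ ≡ 21 (mod 24). The only residue r in {0, …, 23} with r³ ≡ 21 (mod 24) is r = 21, so m ≡ 21 (mod 24).

The biconditional holds.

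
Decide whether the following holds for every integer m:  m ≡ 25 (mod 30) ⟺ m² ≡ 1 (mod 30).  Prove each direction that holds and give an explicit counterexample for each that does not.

Neither direction holds.

(→) This fails: take m = 25. Then 25 ≡ 25 (mod 30), but 25² = 625 ≡ 25 (mod 30), not 1.

(←) This fails: take m = 1. Then 1² = 1 ≡ 1 (mod 30), yet 1 ≡ 1 (mod 30), not 25.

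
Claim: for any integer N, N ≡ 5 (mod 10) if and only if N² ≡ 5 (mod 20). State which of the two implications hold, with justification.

(⇒) Suppose N ≡ 5 (mod 10). Working modulo 20, N ∈ {5, 15}; for each such r, r² ≡ 5 (mod 20).

(⇐) Conversely, the residues r modulo 20 with r² ≡ 5 (mod 20) are exactly {5, 15}, and each is ≡ 5 (mod 10).

Equivalent; both directions hold.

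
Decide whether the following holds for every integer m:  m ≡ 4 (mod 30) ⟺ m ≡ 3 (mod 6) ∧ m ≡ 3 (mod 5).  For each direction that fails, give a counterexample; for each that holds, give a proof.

(⇒) This fails: m = 4 gives 4 ≡ 4 (mod 30) but 4 ≡ 4 (mod 6), so the conjunction on the right does not hold.

(⇐) This fails: m = 3 satisfies both congruences on the right (3 ≡ 3 mod 6 and 3 ≡ 3 mod 5) yet 3 ≡ 3 (mod 30), not 4.

Neither direction holds.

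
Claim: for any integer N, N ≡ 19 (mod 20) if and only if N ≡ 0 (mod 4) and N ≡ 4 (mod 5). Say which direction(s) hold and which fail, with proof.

Both directions fail.

(→) This fails: N = 19 gives 19 ≡ 19 (mod 20) but 19 ≡ 3 (mod 4), so the conjunction on the right does not hold.

(←) This fails: N = 4 satisfies both congruences on the right (4 ≡ 0 mod 4 and 4 ≡ 4 mod 5) yet 4 ≡ 4 (mod 20), not 19.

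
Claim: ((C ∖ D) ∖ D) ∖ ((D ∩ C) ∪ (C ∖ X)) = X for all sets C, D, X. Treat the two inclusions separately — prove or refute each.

(⊆) holds; (⊇) fails.

(⊇) This inclusion fails. Take C = ∅, D = ∅, X = {1}; then 1 ∈ X but 1 ∉ ((C ∖ D) ∖ D) ∖ ((D ∩ C) ∪ (C ∖ X)).

(⊆) Let x ∈ ((C ∖ D) ∖ D) ∖ ((D ∩ C) ∪ (C ∖ X)). Then x ∈ C ∩ X and x ∉ D, from which x ∈ X.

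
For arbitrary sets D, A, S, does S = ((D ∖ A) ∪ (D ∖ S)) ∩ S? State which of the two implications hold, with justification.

(⟹) This inclusion fails. Take D = ∅, A = ∅, S = {1}; then 1 ∈ S but 1 ∉ ((D ∖ A) ∪ (D ∖ S)) ∩ S.

(⟸) Let x ∈ ((D ∖ A) ∪ (D ∖ S)) ∩ S. Then x ∈ D ∩ S and x ∉ A, from which x ∈ S.

(⊆) fails; (⊇) holds.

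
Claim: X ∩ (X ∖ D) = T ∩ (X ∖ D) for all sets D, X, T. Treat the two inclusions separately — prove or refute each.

Reverse inclusion. Let x ∈ T ∩ (X ∖ D). Then x ∈ X ∩ T and x ∉ D, from which x ∈ X ∩ (X ∖ D).

Forward inclusion. This inclusion fails. Take D = ∅, X = {1}, T = ∅; then 1 ∈ X ∩ (X ∖ D) but 1 ∉ T ∩ (X ∖ D).

(⊆) fails; (⊇) holds.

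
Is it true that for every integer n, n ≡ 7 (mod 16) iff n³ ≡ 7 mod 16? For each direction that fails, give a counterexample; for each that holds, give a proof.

Forward direction. Suppose n ≡ 7 (mod 16). Write n = 16j + 7. Then (16j + 7)³ = 4096j³ + 5376j² + 2352j + 343 = 16(256j³ + 336j² + 147j + 21) + 7, so n³ ≡ 7 (mod 16).

Converse. Suppose n³ ≡ 7 (mod 16). The only residue r in {0, …, 15} with r³ ≡ 7 (mod 16) is r = 7, so n ≡ 7 (mod 16).

Both directions hold.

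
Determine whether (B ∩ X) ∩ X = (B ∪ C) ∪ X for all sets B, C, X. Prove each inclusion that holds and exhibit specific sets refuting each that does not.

Only the forward inclusion holds.

(⟸) This inclusion fails. Take B = {1}, C = ∅, X = ∅; then 1 ∈ (B ∪ C) ∪ X but 1 ∉ (B ∩ X) ∩ X.

(⟹) Let x ∈ (B ∩ X) ∩ X. Then either x ∈ B ∩ X and x ∉ C; or x ∈ B ∩ C ∩ X. In each case x ∈ (B ∪ C) ∪ X, so (B ∩ X) ∩ X ⊆ (B ∪ C) ∪ X.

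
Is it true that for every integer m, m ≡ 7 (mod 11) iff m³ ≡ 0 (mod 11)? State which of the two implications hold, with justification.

Neither implication holds.

(→) This fails: take m = 7. Then 7 ≡ 7 (mod 11), but 7³ = 343 ≡ 2 (mod 11), not 0.

(←) This fails: take m = 0. Then 0³ = 0 ≡ 0 (mod 11), yet 0 ≡ 0 (mod 11), not 7.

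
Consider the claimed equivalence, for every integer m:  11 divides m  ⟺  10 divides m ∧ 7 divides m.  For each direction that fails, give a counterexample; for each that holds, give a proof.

(⟹) This fails: take m = 11. Certainly 11 ∣ 11, but 10 ∤ 11.

(⟸) This fails: take m = 70. Both 10 ∣ 70 and 7 ∣ 70, yet 70 is not a multiple of 11 (since 70 = 6·11 + 4), so 11 ∤ 70.

(⇒) fails and (⇐) fails.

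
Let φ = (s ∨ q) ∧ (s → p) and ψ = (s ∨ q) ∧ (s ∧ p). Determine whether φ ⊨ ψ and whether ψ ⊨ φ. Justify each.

(→) This fails. Under s = F, q = T, p = F, the left side is true but the right side is false.

(←) Assume the antecedent. If s is true, the antecedent forces (s = T, q = F, p = T) or (s = T, q = T, p = T), and (s ∨ q) ∧ (s → p) holds there. If s is false, the antecedent cannot hold. Either way (s ∨ q) ∧ (s → p) holds.

(⇒) fails; (⇐) holds.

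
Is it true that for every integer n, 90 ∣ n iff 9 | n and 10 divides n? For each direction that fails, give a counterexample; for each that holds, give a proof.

(→) If 90 ∣ n, write n = 90q. Since 90 = 10·9, n = 9·(10q), so 9 ∣ n; and since 90 = 9·10, n = 10·(9q), so 10 ∣ n.

(←) Suppose 9 ∣ n and 10 ∣ n. Any common multiple of 9 and 10 is a multiple of their lcm; here gcd(9, 10) = 1, so lcm(9, 10) = 9·10 = 90, so 90 ∣ n.

Equivalent; both directions hold.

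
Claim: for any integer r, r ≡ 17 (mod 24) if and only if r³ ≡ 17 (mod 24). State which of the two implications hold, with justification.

Both directions hold.

Converse. Suppose r³ ≡ 17 (mod 24). The only residue r in {0, …, 23} with r³ ≡ 17 (mod 24) is r = 17, so r ≡ 17 (mod 24).

Forward direction. Suppose r ≡ 17 (mod 24). Write r = 24j + 17. Then (24j + 17)³ = 13824j³ + 29376j² + 20808j + 4913 = 24(576j³ + 1224j² + 867j + 204) + 17, so r³ ≡ 17 (mod 24).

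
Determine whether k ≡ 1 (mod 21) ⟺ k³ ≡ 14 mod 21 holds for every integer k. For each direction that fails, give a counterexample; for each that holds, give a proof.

Forward direction. This fails: take k = 1. Then 1 ≡ 1 (mod 21), but 1³ = 1 ≡ 1 (mod 21), not 14.

Converse. This fails: take k = 14. Then 14³ = 2744 ≡ 14 (mod 21), yet 14 ≡ 14 (mod 21), not 1.

Neither direction holds.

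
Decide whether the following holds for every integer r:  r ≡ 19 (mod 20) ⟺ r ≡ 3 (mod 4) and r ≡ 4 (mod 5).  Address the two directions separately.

Both implications hold.

(⟹) Suppose r ≡ 19 (mod 20); write r = 20j + 19. Since 4 ∣ 20, reducing mod 4 gives r ≡ 19 ≡ 3 (mod 4); since 5 ∣ 20, reducing mod 5 gives r ≡ 19 ≡ 4 (mod 5).

(⟸) Conversely, if r ≡ 3 (mod 4) and r ≡ 4 (mod 5), then by the Chinese remainder theorem r ≡ 19 (mod 20). This is exactly r ≡ 19 (mod 20).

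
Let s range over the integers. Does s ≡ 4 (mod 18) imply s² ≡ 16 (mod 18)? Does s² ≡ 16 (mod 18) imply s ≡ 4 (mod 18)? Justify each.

Only the forward implication holds.

(⟹) Suppose s ≡ 4 (mod 18). Write s = 18j + 4. Then (18j + 4)² = 324j² + 144j + 16 = 18(18j² + 8j) + 16, so s² ≡ 16 (mod 18).

(⟸) This fails: take s = 14. Then 14² = 196 ≡ 16 (mod 18), yet 14 ≡ 14 (mod 18), not 4.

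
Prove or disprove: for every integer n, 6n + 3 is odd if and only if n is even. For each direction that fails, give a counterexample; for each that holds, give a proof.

(⟸) Suppose n is even. Since 6 is even, 6n is even for every n, so 6n + 3 has the same parity as 3, which is odd. Hence 6n + 3 is odd.

(⟹) This fails: take n = 3. Then 6n + 3 = 21, which is odd, yet n = 3 is odd, not even.

The forward direction fails; the converse holds.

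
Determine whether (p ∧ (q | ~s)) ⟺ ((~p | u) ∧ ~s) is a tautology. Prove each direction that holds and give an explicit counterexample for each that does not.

(⇒) This fails. Under q = F, p = T, s = F, u = F, the left side is true but the right side is false.

(⇐) This fails. Under q = F, p = F, s = F, u = F, the left side is false but the right side is true.

Both directions fail.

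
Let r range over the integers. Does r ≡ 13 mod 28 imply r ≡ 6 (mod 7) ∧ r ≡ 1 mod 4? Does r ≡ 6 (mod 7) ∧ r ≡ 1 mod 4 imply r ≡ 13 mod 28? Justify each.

(→) Suppose r ≡ 13 (mod 28); write r = 28j + 13. Since 7 ∣ 28, reducing mod 7 gives r ≡ 13 ≡ 6 (mod 7); since 4 ∣ 28, reducing mod 4 gives r ≡ 13 ≡ 1 (mod 4).

(←) Conversely, if r ≡ 6 (mod 7) and r ≡ 1 (mod 4), then by the Chinese remainder theorem r ≡ 13 (mod 28). This is exactly r ≡ 13 (mod 28).

The biconditional holds.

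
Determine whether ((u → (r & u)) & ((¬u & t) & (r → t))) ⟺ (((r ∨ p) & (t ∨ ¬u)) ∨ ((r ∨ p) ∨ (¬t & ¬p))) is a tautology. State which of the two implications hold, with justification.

Neither direction holds.

(⟹) This fails. Under r = F, u = F, t = T, p = F, the left side is true but the right side is false.

(⟸) This fails. Under r = F, u = F, t = F, p = F, the left side is false but the right side is true.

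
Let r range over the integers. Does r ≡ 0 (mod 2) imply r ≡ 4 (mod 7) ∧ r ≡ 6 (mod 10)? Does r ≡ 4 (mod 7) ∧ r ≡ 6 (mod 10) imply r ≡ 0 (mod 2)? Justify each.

Not equivalent: only (⇐) holds.

(⇒) This fails: r = 0 gives 0 ≡ 0 (mod 2) but 0 ≡ 0 (mod 7), so the conjunction on the right does not hold.

(⇐) Conversely, if r ≡ 4 (mod 7) and r ≡ 6 (mod 10), then by the Chinese remainder theorem r ≡ 46 (mod 70). Since 46 ≡ 0 (mod 2) and 2 ∣ 70, we get r ≡ 0 (mod 2).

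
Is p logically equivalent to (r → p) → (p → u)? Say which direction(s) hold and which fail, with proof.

(⇒) This fails. Under p = T, r = F, u = F, the left side is true but the right side is false.

(⇐) This fails. Under p = F, r = F, u = F, the left side is false but the right side is true.

Both directions fail.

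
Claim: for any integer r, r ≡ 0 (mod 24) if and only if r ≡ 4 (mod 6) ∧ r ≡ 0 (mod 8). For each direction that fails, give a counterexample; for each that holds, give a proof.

(→) This fails: r = 0 gives 0 ≡ 0 (mod 24) but 0 ≡ 0 (mod 6), so the conjunction on the right does not hold.

(←) This fails: r = 16 satisfies both congruences on the right (16 ≡ 4 mod 6 and 16 ≡ 0 mod 8) yet 16 ≡ 16 (mod 24), not 0.

Neither direction holds.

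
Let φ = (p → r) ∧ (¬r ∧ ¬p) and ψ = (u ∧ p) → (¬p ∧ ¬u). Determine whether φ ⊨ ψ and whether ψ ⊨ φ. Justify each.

Not equivalent: only (⇒) holds.

Converse. This fails. Under p = T, r = F, u = F, the left side is false but the right side is true.

Forward direction. Assume the antecedent. If p is true, the antecedent cannot hold. If p is false, (u ∧ p) → (¬p ∧ ¬u) reduces to true regardless of the other variables. Either way (u ∧ p) → (¬p ∧ ¬u) holds.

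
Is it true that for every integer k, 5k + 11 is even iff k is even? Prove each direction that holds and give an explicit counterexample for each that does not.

Both directions fail.

Forward direction. This fails: k = 5 gives 5k + 11 = 36, which is even, but 5 is odd, not even.

Converse. This also fails: k = 0 is even, but 5k + 11 = 11 is odd, not even.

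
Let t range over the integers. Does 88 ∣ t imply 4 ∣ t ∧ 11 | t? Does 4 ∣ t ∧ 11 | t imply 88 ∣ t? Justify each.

(→) If 88 ∣ t, write t = 88q. Since 88 = 22·4, t = 4·(22q), so 4 ∣ t; and since 88 = 8·11, t = 11·(8q), so 11 ∣ t.

(←) This fails: take t = 44. Both 4 ∣ 44 and 11 ∣ 44, yet 44 is not a multiple of 88 (since 44 = 0·88 + 44), so 88 ∤ 44.

Only the forward implication holds.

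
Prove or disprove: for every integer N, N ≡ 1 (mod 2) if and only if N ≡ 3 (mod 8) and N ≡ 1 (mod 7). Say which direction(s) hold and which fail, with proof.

[⇒] This fails: N = 1 gives 1 ≡ 1 (mod 2) but 1 ≡ 1 (mod 8), so the conjunction on the right does not hold.

[⇐] Conversely, if N ≡ 3 (mod 8) and N ≡ 1 (mod 7), then by the Chinese remainder theorem N ≡ 43 (mod 56). Since 43 ≡ 1 (mod 2) and 2 ∣ 56, we get N ≡ 1 (mod 2).

Only the reverse direction holds.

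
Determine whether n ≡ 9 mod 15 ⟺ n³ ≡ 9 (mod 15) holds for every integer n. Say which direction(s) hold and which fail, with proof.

Both directions hold.

[⇒] Suppose n ≡ 9 mod 15. Write n = 15j + 9. Then (15j + 9)³ = 3375j³ + 6075j² + 3645j + 729 = 15(225j³ + 405j² + 243j + 48) + 9, so n³ ≡ 9 (mod 15).

[⇐] Conversely, suppose n³ ≡ 9 (mod 15). The only residue r in {0, …, 14} with r³ ≡ 9 (mod 15) is r = 9, so n ≡ 9 (mod 15).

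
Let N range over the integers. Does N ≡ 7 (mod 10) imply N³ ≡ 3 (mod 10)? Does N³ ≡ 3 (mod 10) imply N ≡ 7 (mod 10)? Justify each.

Both implications hold.

[⇒] Suppose N ≡ 7 (mod 10). Write N = 10j + 7. Then (10j + 7)³ = 1000j³ + 2100j² + 1470j + 343 = 10(100j³ + 210j² + 147j + 34) + 3, so N³ ≡ 3 (mod 10).

[⇐] For the converse, argue contrapositively. If N ≢ 7 (mod 10), then N is congruent to one of 0, 1, 2, 3, 4, 5, 6, 8, 9 modulo 10, and these give N³ ≡ 0, 1, 8, 7, 4, 5, 6, 2, 9 respectively — never 3.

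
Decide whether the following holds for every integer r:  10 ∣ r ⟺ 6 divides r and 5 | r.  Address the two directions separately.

[⇐] Suppose 6 ∣ r and 5 ∣ r. Any common multiple of 6 and 5 is a multiple of their lcm; here gcd(6, 5) = 1, so lcm(6, 5) = 6·5 = 30, so 30 ∣ r. Since 10 ∣ 30, it follows that 10 ∣ r.

[⇒] This fails: take r = 10. Certainly 10 ∣ 10, but 6 ∤ 10.

The forward direction fails; the converse holds.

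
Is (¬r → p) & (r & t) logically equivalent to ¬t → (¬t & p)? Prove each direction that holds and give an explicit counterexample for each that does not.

The forward direction holds; the converse fails.

(⇒) Assume the antecedent. If p is true, ¬t → (¬t & p) reduces to true regardless of the other variables. If p is false, the antecedent forces (p = F, t = T, r = T), and ¬t → (¬t & p) holds there. Either way ¬t → (¬t & p) holds.

(⇐) This fails. Under p = T, t = F, r = F, the left side is false but the right side is true.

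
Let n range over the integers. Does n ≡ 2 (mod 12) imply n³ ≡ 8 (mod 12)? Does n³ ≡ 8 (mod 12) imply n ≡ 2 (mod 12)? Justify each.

Only the forward implication holds.

Forward direction. Suppose n ≡ 2 (mod 12). Write n = 12j + 2. Then (12j + 2)³ = 1728j³ + 864j² + 144j + 8 = 12(144j³ + 72j² + 12j) + 8, so n³ ≡ 8 (mod 12).

Converse. This fails: take n = 8. Then 8³ = 512 ≡ 8 (mod 12), yet 8 ≡ 8 (mod 12), not 2.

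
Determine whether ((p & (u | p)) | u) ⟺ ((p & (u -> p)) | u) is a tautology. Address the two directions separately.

(⇐) Assume the antecedent. If p is true, (p & (u | p)) | u reduces to true regardless of the other variables. If p is false, the antecedent forces (p = F, u = T), and (p & (u | p)) | u holds there. Either way (p & (u | p)) | u holds.

(⇒) Assume the antecedent. If p is true, (p & (u -> p)) | u reduces to true regardless of the other variables. If p is false, the antecedent forces (p = F, u = T), and (p & (u -> p)) | u holds there. Either way (p & (u -> p)) | u holds.

Both directions hold.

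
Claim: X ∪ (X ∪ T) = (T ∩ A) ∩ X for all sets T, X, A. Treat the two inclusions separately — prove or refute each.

(⊆) This inclusion fails. Take T = {1}, X = ∅, A = ∅; then 1 ∈ X ∪ (X ∪ T) but 1 ∉ (T ∩ A) ∩ X.

(⊇) Let x ∈ (T ∩ A) ∩ X. Then x ∈ T ∩ X ∩ A, from which x ∈ X ∪ (X ∪ T).

Only the reverse inclusion holds.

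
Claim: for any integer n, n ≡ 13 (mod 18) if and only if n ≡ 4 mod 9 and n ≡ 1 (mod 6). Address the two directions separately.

(←) If n ≡ 4 (mod 9) and n ≡ 1 (mod 6), then by the Chinese remainder theorem n ≡ 13 (mod 18). This is exactly n ≡ 13 (mod 18).

(→) Suppose n ≡ 13 (mod 18); write n = 18j + 13. Since 9 ∣ 18, reducing mod 9 gives n ≡ 13 ≡ 4 (mod 9); since 6 ∣ 18, reducing mod 6 gives n ≡ 13 ≡ 1 (mod 6).

Equivalent; both directions hold.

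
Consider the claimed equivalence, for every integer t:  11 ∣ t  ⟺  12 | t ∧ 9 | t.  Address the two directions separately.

Neither direction holds.

Forward direction. This fails: take t = 11. Certainly 11 ∣ 11, but 12 ∤ 11.

Converse. This fails: take t = 36. Both 12 ∣ 36 and 9 ∣ 36, yet 36 is not a multiple of 11 (since 36 = 3·11 + 3), so 11 ∤ 36.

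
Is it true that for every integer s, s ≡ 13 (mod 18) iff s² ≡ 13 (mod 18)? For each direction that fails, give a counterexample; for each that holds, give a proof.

(⇒) fails and (⇐) fails.

(⇒) This fails: take s = 13. Then 13 ≡ 13 (mod 18), but 13² = 169 ≡ 7 (mod 18), not 13.

(⇐) This fails: take s = 7. Then 7² = 49 ≡ 13 (mod 18), yet 7 ≡ 7 (mod 18), not 13.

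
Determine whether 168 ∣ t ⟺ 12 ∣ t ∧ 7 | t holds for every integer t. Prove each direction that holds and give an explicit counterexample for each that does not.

(⇒) If 168 ∣ t, write t = 168q. Since 168 = 14·12, t = 12·(14q), so 12 ∣ t; and since 168 = 24·7, t = 7·(24q), so 7 ∣ t.

(⇐) This fails: take t = 84. Both 12 ∣ 84 and 7 ∣ 84, yet 84 is not a multiple of 168 (since 84 = 0·168 + 84), so 168 ∤ 84.

(⇒) holds; (⇐) fails.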